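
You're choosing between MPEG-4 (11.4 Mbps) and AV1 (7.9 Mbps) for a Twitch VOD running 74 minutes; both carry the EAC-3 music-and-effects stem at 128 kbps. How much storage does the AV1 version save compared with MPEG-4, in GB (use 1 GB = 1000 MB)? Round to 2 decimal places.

1.94 GB

74 min = 4440 s
Audio: 128 kbps = 0.128 Mbps.
MPEG-4: 11.528 Mbps × 4440 s = 51184.3 Mb = 6.398 GB.
AV1: 8.028 Mbps × 4440 s = 35644.3 Mb = 4.456 GB.
Saving: 6.398 − 4.456 = 1.942 GB.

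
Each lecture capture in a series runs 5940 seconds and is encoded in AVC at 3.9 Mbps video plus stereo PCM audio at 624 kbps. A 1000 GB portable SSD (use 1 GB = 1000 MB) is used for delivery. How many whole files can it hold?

297

Audio: 624 kbps = 0.624 Mbps.
Total bitrate: 4.524 Mbps.
Per item: 4.524 Mbps × 5940 s = 26,873 Mb = 3,359 MB.
Capacity: 1000 GB = 8,000,000 Mb; 297.70 items → 297 complete.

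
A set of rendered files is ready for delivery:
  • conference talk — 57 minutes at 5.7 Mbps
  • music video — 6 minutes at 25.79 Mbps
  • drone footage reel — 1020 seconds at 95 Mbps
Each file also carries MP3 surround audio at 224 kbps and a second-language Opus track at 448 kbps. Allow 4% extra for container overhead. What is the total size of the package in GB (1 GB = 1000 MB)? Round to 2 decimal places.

Audio total: 224 + 448 = 672 kbps = 0.672 Mbps.
conference talk: 6.372 Mbps × 3420 s × 1.04 = 22663.9 Mb
music video: 26.462 Mbps × 360 s × 1.04 = 9907.4 Mb
drone footage reel: 95.672 Mbps × 1020 s × 1.04 = 101488.9 Mb
Total: 134060.2 Mb = 16757.5 MB.
= 16.76 GB.

16.76 GB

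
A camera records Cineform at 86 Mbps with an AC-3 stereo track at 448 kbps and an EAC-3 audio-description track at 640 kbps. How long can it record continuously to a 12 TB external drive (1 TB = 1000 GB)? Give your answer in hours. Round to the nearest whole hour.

306 hours

Audio total: 448 + 640 = 1088 kbps = 1.088 Mbps.
Total bitrate: 86 + 1.088 = 87.088 Mbps.
Capacity: 12 TB = 96,000,000 Mb.
Recording time: 96,000,000 / 87.088 = 1,102,333 s ≈ 306 hours.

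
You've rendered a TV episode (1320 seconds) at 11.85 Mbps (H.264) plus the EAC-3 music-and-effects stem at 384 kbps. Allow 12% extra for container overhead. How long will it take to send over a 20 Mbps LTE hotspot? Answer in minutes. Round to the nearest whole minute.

Audio: 384 kbps = 0.384 Mbps.
Total bitrate: 12.234 Mbps.
File: 12.234 Mbps × 1320 s = 16148.9 Mb.
With 12% container overhead: ×1.12. → 18086.7 Mb.
At 20 Mbps: 18086.7 / 20 = 904.3 s ≈ 15.1 minutes.

15 minutes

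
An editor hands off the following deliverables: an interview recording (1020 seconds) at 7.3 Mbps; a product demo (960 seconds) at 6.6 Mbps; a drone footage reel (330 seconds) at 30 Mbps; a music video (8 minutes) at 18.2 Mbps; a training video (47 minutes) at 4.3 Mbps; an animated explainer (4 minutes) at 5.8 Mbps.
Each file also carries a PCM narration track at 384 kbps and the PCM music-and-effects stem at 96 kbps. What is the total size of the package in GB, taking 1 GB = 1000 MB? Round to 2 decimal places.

6.09 GB

Audio total: 384 + 96 = 480 kbps = 0.480 Mbps.
interview recording: 7.780 Mbps × 1020 s = 7935.6 Mb
product demo: 7.080 Mbps × 960 s = 6796.8 Mb
drone footage reel: 30.480 Mbps × 330 s = 10058.4 Mb
music video: 18.680 Mbps × 480 s = 8966.4 Mb
training video: 4.780 Mbps × 2820 s = 13479.6 Mb
animated explainer: 6.280 Mbps × 240 s = 1507.2 Mb
Total: 48744.0 Mb = 6093.0 MB.
= 6.093 GB.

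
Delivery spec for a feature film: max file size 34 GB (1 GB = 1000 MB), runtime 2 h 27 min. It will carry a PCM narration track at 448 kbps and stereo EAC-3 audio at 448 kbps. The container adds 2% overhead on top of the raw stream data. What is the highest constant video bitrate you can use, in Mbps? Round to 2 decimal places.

29.34 Mbps

Budget: 34 GB = 272000.0 Mb.
Stream payload after overhead: 272000.0 / 1.02 = 266666.7 Mb.
2 h 27 min = 147 min = 8820 s
Total bitrate budget: 266666.7 Mb / 8820 s = 30.234 Mbps.
Audio total: 448 + 448 = 896 kbps = 0.896 Mbps.
Video: 30.234 − 0.896 = 29.338 Mbps.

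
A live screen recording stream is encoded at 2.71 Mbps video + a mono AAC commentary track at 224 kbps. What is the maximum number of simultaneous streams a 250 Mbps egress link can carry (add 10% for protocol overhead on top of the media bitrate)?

77

Audio: 224 kbps = 0.224 Mbps.
Per-viewer media rate: 2.934 Mbps.
On the wire with 10% overhead: 3.227 Mbps.
250 Mbps = 250.0 Mbps; 250.0 / 3.227 = 77.46 → 77 viewers.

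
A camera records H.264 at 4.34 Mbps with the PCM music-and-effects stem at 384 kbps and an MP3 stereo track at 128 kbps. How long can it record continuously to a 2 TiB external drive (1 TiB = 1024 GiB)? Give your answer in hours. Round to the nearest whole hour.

Audio total: 384 + 128 = 512 kbps = 0.512 Mbps.
Total bitrate: 4.34 + 0.512 = 4.852 Mbps.
Capacity: 2 TiB = 17,592,186 Mb.
Recording time: 17,592,186 / 4.852 = 3,625,760 s ≈ 1,007 hours.

1007 hours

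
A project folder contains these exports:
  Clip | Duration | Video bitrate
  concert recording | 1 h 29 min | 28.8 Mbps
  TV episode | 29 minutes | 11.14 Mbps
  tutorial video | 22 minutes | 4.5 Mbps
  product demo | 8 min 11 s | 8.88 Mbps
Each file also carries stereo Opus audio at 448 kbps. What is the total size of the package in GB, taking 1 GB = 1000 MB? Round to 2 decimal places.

Audio: 448 kbps = 0.448 Mbps.
concert recording: 29.248 Mbps × 5340 s = 156184.3 Mb
TV episode: 11.588 Mbps × 1740 s = 20163.1 Mb
tutorial video: 4.948 Mbps × 1320 s = 6531.4 Mb
product demo: 9.328 Mbps × 491 s = 4580.0 Mb
Total: 187458.8 Mb = 23432.4 MB.
= 23.43 GB.

23.43 GB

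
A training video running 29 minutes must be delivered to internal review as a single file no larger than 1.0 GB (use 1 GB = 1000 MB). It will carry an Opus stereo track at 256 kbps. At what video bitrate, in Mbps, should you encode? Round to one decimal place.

Budget: 1.0 GB = 8000.0 Mb.
29 min = 1740 s
Total bitrate budget: 8000.0 Mb / 1740 s = 4.598 Mbps.
Audio: 256 kbps = 0.256 Mbps.
Video: 4.598 − 0.256 = 4.342 Mbps.

4.3 Mbps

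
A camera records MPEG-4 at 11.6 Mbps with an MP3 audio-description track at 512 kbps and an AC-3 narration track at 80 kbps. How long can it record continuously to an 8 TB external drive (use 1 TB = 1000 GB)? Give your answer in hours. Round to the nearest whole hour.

1458 hours

Audio total: 512 + 80 = 592 kbps = 0.592 Mbps.
Total bitrate: 11.6 + 0.592 = 12.192 Mbps.
Capacity: 8 TB = 64,000,000 Mb.
Recording time: 64,000,000 / 12.192 = 5,249,344 s ≈ 1,458 hours.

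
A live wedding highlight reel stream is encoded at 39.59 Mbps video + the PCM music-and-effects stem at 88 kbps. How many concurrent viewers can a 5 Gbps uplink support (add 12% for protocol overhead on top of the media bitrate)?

112

Audio: 88 kbps = 0.088 Mbps.
Per-viewer media rate: 39.678 Mbps.
On the wire with 12% overhead: 44.439 Mbps.
5 Gbps = 5,000 Mbps; 5,000 / 44.439 = 112.51 → 112 viewers.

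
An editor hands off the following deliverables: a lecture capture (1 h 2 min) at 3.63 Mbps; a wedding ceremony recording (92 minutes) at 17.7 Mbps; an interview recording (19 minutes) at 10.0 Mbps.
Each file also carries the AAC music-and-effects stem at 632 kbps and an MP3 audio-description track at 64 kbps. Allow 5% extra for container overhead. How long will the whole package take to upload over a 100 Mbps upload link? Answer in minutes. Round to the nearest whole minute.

23 minutes

Audio total: 632 + 64 = 696 kbps = 0.696 Mbps.
lecture capture: 4.326 Mbps × 3720 s × 1.05 = 16897.4 Mb
wedding ceremony recording: 18.396 Mbps × 5520 s × 1.05 = 106623.2 Mb
interview recording: 10.696 Mbps × 1140 s × 1.05 = 12803.1 Mb
Total: 136323.7 Mb = 17040.5 MB.
At 100 Mbps: 136323.7 / 100 = 1363 s ≈ 22.7 minutes.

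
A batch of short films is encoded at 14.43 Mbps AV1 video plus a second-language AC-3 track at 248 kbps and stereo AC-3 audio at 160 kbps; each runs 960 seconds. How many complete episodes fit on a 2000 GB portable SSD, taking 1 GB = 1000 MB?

Audio total: 248 + 160 = 408 kbps = 0.408 Mbps.
Total bitrate: 14.838 Mbps.
Per item: 14.838 Mbps × 960 s = 14,244 Mb = 1,781 MB.
Capacity: 2000 GB = 16,000,000 Mb; 1123.24 items → 1123 complete.

1123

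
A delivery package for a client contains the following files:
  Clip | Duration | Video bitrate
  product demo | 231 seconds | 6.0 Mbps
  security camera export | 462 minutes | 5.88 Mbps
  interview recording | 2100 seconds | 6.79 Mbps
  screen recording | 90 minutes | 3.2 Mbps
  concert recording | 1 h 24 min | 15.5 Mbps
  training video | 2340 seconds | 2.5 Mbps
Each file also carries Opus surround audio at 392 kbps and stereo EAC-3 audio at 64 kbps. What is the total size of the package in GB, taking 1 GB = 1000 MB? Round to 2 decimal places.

Audio total: 392 + 64 = 456 kbps = 0.456 Mbps.
product demo: 6.456 Mbps × 231 s = 1491.3 Mb
security camera export: 6.336 Mbps × 27720 s = 175633.9 Mb
interview recording: 7.246 Mbps × 2100 s = 15216.6 Mb
screen recording: 3.656 Mbps × 5400 s = 19742.4 Mb
concert recording: 15.956 Mbps × 5040 s = 80418.2 Mb
training video: 2.956 Mbps × 2340 s = 6917.0 Mb
Total: 299419.5 Mb = 37427.4 MB.
= 37.43 GB.

37.43 GB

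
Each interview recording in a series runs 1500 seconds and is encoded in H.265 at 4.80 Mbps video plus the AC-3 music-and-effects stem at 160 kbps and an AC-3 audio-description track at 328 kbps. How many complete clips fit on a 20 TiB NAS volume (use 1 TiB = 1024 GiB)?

22178

Audio total: 160 + 328 = 488 kbps = 0.488 Mbps.
Total bitrate: 5.288 Mbps.
Per item: 5.288 Mbps × 1500 s = 7,932 Mb = 991.5 MB.
Capacity: 20 TiB = 175,921,860 Mb; 22178.75 items → 22178 complete.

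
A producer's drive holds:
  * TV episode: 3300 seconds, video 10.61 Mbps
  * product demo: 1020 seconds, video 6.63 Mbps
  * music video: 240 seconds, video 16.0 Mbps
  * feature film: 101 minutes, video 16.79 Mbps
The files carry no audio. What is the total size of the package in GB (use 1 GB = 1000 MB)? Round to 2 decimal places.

TV episode: 10.610 Mbps × 3300 s = 35013.0 Mb
product demo: 6.630 Mbps × 1020 s = 6762.6 Mb
music video: 16.000 Mbps × 240 s = 3840.0 Mb
feature film: 16.790 Mbps × 6060 s = 101747.4 Mb
Total: 147363.0 Mb = 18420.4 MB.
= 18.42 GB.

18.42 GB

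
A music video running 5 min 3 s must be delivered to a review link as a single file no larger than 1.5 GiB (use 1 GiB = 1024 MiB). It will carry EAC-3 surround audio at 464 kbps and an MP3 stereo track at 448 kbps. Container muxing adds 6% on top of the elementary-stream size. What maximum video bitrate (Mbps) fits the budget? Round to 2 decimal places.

39.21 Mbps

Budget: 1.5 GiB = 12884.9 Mb.
Stream payload after overhead: 12884.9 / 1.06 = 12155.6 Mb.
5 min 3 s = 303 s
Total bitrate budget: 12155.6 Mb / 303 s = 40.117 Mbps.
Audio total: 464 + 448 = 912 kbps = 0.912 Mbps.
Video: 40.117 − 0.912 = 39.205 Mbps.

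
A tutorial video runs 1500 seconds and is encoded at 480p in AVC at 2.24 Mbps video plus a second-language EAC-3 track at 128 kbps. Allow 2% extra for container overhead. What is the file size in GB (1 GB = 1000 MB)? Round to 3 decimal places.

Audio: 128 kbps = 0.128 Mbps.
Total bitrate: 2.24 + 0.128 = 2.368 Mbps.
Stream data: 2.368 Mbps × 1500 s = 3552.0 Mb.
With 2% container overhead: ×1.02.
3,623 Mb ÷ 8 = 452.9 MB → 0.4529 GB.

0.453 GB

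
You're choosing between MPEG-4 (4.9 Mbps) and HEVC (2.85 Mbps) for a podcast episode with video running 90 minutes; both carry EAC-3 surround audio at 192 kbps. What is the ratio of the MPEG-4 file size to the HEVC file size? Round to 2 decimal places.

90 min = 5400 s
Audio: 192 kbps = 0.192 Mbps.
MPEG-4: 5.092 Mbps × 5400 s = 27496.8 Mb = 3.437 GB.
HEVC: 3.042 Mbps × 5400 s = 16426.8 Mb = 2.053 GB.
Ratio: 3.437 / 2.053 = 1.674.

1.67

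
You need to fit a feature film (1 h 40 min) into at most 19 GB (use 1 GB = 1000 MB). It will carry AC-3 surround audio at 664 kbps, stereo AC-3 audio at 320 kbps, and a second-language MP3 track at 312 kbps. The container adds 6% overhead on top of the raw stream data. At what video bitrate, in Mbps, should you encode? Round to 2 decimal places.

Budget: 19 GB = 152000.0 Mb.
Stream payload after overhead: 152000.0 / 1.06 = 143396.2 Mb.
1 h 40 min = 100 min = 6000 s
Total bitrate budget: 143396.2 Mb / 6000 s = 23.899 Mbps.
Audio total: 664 + 320 + 312 = 1296 kbps = 1.296 Mbps.
Video: 23.899 − 1.296 = 22.603 Mbps.

22.60 Mbps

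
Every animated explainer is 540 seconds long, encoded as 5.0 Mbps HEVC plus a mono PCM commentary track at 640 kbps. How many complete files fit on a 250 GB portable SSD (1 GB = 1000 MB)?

Audio: 640 kbps = 0.640 Mbps.
Total bitrate: 5.640 Mbps.
Per item: 5.640 Mbps × 540 s = 3,046 Mb = 380.7 MB.
Capacity: 250 GB = 2,000,000 Mb; 656.69 items → 656 complete.

656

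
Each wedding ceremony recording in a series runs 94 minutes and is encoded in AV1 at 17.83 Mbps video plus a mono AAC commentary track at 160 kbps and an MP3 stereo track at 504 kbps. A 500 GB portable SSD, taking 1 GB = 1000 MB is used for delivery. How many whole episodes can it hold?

38

94 min = 5640 s
Audio total: 160 + 504 = 664 kbps = 0.664 Mbps.
Total bitrate: 18.494 Mbps.
Per item: 18.494 Mbps × 5640 s = 104,306 Mb = 13,038 MB.
Capacity: 500 GB = 4,000,000 Mb; 38.35 items → 38 complete.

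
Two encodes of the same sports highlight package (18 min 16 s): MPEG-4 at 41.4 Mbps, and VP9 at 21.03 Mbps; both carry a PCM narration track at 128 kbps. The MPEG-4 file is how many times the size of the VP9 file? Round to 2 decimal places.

18 min 16 s = 1096 s
Audio: 128 kbps = 0.128 Mbps.
MPEG-4: 41.528 Mbps × 1096 s = 45514.7 Mb = 5.299 GiB.
VP9: 21.158 Mbps × 1096 s = 23189.2 Mb = 2.700 GiB.
Ratio: 5.299 / 2.700 = 1.963.

1.96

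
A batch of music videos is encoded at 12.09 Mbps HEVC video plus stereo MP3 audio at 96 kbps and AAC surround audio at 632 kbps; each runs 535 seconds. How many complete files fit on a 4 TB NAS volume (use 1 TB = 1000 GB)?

4666

Audio total: 96 + 632 = 728 kbps = 0.728 Mbps.
Total bitrate: 12.818 Mbps.
Per item: 12.818 Mbps × 535 s = 6,858 Mb = 857.2 MB.
Capacity: 4 TB = 32,000,000 Mb; 4666.34 items → 4666 complete.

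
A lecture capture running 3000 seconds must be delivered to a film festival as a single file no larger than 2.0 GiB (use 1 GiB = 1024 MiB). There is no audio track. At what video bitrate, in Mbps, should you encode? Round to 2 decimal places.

Budget: 2.0 GiB = 17179.9 Mb.
Total bitrate budget: 17179.9 Mb / 3000 s = 5.727 Mbps.

5.73 Mbps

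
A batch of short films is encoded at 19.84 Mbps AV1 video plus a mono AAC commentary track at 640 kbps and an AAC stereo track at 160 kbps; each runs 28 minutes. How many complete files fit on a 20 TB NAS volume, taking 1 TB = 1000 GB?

28 min = 1680 s
Audio total: 640 + 160 = 800 kbps = 0.800 Mbps.
Total bitrate: 20.640 Mbps.
Per item: 20.640 Mbps × 1680 s = 34,675 Mb = 4,334 MB.
Capacity: 20 TB = 160,000,000 Mb; 4614.25 items → 4614 complete.

4614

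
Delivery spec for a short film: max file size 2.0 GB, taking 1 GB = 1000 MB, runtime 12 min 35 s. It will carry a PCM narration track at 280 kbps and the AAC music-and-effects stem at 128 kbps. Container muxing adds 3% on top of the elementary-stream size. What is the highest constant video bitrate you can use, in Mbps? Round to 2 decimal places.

20.17 Mbps

Budget: 2.0 GB = 16000.0 Mb.
Stream payload after overhead: 16000.0 / 1.03 = 15534.0 Mb.
12 min 35 s = 755 s
Total bitrate budget: 15534.0 Mb / 755 s = 20.575 Mbps.
Audio total: 280 + 128 = 408 kbps = 0.408 Mbps.
Video: 20.575 − 0.408 = 20.167 Mbps.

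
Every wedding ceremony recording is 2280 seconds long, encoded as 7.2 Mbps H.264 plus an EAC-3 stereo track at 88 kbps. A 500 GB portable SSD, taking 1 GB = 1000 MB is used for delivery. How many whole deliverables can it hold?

Audio: 88 kbps = 0.088 Mbps.
Total bitrate: 7.288 Mbps.
Per item: 7.288 Mbps × 2280 s = 16,617 Mb = 2,077 MB.
Capacity: 500 GB = 4,000,000 Mb; 240.72 items → 240 complete.

240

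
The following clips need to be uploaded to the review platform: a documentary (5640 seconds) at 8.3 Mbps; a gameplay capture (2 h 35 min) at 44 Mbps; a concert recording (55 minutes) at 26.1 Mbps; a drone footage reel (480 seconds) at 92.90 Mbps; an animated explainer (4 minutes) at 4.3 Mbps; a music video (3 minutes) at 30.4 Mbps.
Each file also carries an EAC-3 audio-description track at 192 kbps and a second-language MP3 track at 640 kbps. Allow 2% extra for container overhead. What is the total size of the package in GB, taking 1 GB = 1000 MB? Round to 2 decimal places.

Audio total: 192 + 640 = 832 kbps = 0.832 Mbps.
documentary: 9.132 Mbps × 5640 s × 1.02 = 52534.6 Mb
gameplay capture: 44.832 Mbps × 9300 s × 1.02 = 425276.4 Mb
concert recording: 26.932 Mbps × 3300 s × 1.02 = 90653.1 Mb
drone footage reel: 93.732 Mbps × 480 s × 1.02 = 45891.2 Mb
animated explainer: 5.132 Mbps × 240 s × 1.02 = 1256.3 Mb
music video: 31.232 Mbps × 180 s × 1.02 = 5734.2 Mb
Total: 621345.7 Mb = 77668.2 MB.
= 77.67 GB.

77.67 GB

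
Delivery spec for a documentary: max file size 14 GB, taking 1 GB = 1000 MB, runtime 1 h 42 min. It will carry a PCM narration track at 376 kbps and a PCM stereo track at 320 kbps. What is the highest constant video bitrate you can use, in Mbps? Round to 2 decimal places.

Budget: 14 GB = 112000.0 Mb.
1 h 42 min = 102 min = 6120 s
Total bitrate budget: 112000.0 Mb / 6120 s = 18.301 Mbps.
Audio total: 376 + 320 = 696 kbps = 0.696 Mbps.
Video: 18.301 − 0.696 = 17.605 Mbps.

17.60 Mbps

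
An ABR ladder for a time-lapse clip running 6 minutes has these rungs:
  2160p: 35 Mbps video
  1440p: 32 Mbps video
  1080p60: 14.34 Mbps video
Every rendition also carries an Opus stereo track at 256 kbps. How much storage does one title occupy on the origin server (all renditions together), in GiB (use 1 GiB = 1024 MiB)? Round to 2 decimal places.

6 min = 360 s
Audio: 256 kbps = 0.256 Mbps.
Sum of rendition bitrates: (35+0.256) + (32+0.256) + (14.34+0.256) = 82.108 Mbps.
× 360 s = 29,559 Mb = 3,695 MB = 3.441 GiB.

3.44 GiB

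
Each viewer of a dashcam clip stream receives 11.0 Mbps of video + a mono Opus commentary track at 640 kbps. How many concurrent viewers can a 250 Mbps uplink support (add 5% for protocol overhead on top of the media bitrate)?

20

Audio: 640 kbps = 0.640 Mbps.
Per-viewer media rate: 11.640 Mbps.
On the wire with 5% overhead: 12.222 Mbps.
250 Mbps = 250.0 Mbps; 250.0 / 12.222 = 20.45 → 20 viewers.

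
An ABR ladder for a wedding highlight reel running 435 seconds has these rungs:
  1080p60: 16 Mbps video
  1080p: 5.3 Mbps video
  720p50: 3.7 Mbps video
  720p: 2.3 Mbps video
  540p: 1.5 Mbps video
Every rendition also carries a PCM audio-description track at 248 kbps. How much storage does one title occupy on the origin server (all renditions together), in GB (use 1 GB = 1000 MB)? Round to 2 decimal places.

Audio: 248 kbps = 0.248 Mbps.
Sum of rendition bitrates: (16+0.248) + (5.3+0.248) + (3.7+0.248) + (2.3+0.248) + (1.5+0.248) = 30.040 Mbps.
× 435 s = 13,067 Mb = 1,633 MB = 1.633 GB.

1.63 GB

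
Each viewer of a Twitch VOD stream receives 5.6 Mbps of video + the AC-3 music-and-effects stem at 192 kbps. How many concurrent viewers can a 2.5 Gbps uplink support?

431

Audio: 192 kbps = 0.192 Mbps.
Per-viewer media rate: 5.792 Mbps.
2.5 Gbps = 2,500 Mbps; 2,500 / 5.792 = 431.63 → 431 viewers.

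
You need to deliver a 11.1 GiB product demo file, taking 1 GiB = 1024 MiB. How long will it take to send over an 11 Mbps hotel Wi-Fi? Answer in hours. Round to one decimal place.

File: 11.1 GiB = 95348.3 Mb.
At 11 Mbps: 95348.3 / 11 = 8668.0 s ≈ 2.41 hours.

2.4 hours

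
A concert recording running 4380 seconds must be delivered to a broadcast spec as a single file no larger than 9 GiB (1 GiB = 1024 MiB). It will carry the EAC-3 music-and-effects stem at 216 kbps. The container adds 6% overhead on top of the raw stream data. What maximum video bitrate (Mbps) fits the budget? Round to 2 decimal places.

Budget: 9 GiB = 77309.4 Mb.
Stream payload after overhead: 77309.4 / 1.06 = 72933.4 Mb.
Total bitrate budget: 72933.4 Mb / 4380 s = 16.651 Mbps.
Audio: 216 kbps = 0.216 Mbps.
Video: 16.651 − 0.216 = 16.435 Mbps.

16.44 Mbps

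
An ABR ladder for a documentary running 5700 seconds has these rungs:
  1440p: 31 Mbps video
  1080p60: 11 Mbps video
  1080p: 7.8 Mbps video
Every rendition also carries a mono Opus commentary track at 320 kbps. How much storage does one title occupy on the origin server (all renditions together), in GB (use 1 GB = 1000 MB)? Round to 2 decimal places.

Audio: 320 kbps = 0.320 Mbps.
Sum of rendition bitrates: (31+0.320) + (11+0.320) + (7.8+0.320) = 50.760 Mbps.
× 5700 s = 289,332 Mb = 36,166 MB = 36.17 GB.

36.17 GB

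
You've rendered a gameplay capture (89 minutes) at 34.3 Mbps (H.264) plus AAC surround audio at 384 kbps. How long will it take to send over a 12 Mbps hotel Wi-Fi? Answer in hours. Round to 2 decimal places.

4.29 hours

89 min = 5340 s
Audio: 384 kbps = 0.384 Mbps.
Total bitrate: 34.684 Mbps.
File: 34.684 Mbps × 5340 s = 185212.6 Mb.
At 12 Mbps: 185212.6 / 12 = 15434.4 s ≈ 4.29 hours.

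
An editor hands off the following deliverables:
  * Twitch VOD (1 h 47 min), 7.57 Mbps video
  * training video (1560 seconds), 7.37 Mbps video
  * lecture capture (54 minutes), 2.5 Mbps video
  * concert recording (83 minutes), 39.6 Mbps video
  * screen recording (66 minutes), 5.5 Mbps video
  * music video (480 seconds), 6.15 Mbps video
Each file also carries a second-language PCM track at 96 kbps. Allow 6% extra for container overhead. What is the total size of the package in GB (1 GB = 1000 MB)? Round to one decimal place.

38.7 GB

Audio: 96 kbps = 0.096 Mbps.
Twitch VOD: 7.666 Mbps × 6420 s × 1.06 = 52168.7 Mb
training video: 7.466 Mbps × 1560 s × 1.06 = 12345.8 Mb
lecture capture: 2.596 Mbps × 3240 s × 1.06 = 8915.7 Mb
concert recording: 39.696 Mbps × 4980 s × 1.06 = 209547.2 Mb
screen recording: 5.596 Mbps × 3960 s × 1.06 = 23489.8 Mb
music video: 6.246 Mbps × 480 s × 1.06 = 3178.0 Mb
Total: 309645.1 Mb = 38705.6 MB.
= 38.71 GB.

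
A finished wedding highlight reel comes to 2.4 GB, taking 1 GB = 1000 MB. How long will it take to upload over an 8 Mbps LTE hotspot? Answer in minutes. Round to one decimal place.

40.0 minutes

File: 2.4 GB = 19200.0 Mb.
At 8 Mbps: 19200.0 / 8 = 2400.0 s ≈ 40 minutes.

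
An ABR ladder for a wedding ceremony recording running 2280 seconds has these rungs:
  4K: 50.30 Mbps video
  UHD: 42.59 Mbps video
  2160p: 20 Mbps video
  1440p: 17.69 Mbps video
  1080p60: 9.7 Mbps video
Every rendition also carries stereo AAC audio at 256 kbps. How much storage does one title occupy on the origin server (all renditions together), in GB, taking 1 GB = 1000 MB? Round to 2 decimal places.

Audio: 256 kbps = 0.256 Mbps.
Sum of rendition bitrates: (50.30+0.256) + (42.59+0.256) + (20+0.256) + (17.69+0.256) + (9.7+0.256) = 141.560 Mbps.
× 2280 s = 322,757 Mb = 40,345 MB = 40.34 GB.

40.34 GB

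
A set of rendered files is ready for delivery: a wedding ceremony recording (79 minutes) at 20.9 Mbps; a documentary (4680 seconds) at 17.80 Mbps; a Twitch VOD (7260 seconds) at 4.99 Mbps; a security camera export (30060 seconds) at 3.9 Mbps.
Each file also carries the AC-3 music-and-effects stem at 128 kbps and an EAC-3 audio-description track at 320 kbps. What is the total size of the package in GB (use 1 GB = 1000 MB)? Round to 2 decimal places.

44.60 GB

Audio total: 128 + 320 = 448 kbps = 0.448 Mbps.
wedding ceremony recording: 21.348 Mbps × 4740 s = 101189.5 Mb
documentary: 18.248 Mbps × 4680 s = 85400.6 Mb
Twitch VOD: 5.438 Mbps × 7260 s = 39479.9 Mb
security camera export: 4.348 Mbps × 30060 s = 130700.9 Mb
Total: 356770.9 Mb = 44596.4 MB.
= 44.60 GB.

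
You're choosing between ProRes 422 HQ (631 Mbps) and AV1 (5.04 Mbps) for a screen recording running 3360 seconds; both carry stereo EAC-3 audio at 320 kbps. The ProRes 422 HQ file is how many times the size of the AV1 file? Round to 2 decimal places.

Audio: 320 kbps = 0.320 Mbps.
ProRes 422 HQ: 631.320 Mbps × 3360 s = 2121235.2 Mb = 265.154 GB.
AV1: 5.360 Mbps × 3360 s = 18009.6 Mb = 2.251 GB.
Ratio: 265.154 / 2.251 = 117.784.

117.78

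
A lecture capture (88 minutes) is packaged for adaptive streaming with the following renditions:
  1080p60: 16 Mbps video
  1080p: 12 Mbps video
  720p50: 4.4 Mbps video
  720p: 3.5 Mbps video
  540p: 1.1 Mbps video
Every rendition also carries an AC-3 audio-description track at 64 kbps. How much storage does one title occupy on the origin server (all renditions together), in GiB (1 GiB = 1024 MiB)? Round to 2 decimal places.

22.94 GiB

88 min = 5280 s
Audio: 64 kbps = 0.064 Mbps.
Sum of rendition bitrates: (16+0.064) + (12+0.064) + (4.4+0.064) + (3.5+0.064) + (1.1+0.064) = 37.320 Mbps.
× 5280 s = 197,050 Mb = 24,631 MB = 22.94 GiB.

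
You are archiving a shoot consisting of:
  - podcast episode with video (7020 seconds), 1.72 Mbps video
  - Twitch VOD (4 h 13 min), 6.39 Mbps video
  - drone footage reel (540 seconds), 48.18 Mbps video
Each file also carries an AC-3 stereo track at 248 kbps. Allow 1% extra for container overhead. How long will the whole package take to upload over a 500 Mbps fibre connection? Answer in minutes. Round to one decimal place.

4.7 minutes

Audio: 248 kbps = 0.248 Mbps.
podcast episode with video: 1.968 Mbps × 7020 s × 1.01 = 13953.5 Mb
Twitch VOD: 6.638 Mbps × 15180 s × 1.01 = 101772.5 Mb
drone footage reel: 48.428 Mbps × 540 s × 1.01 = 26412.6 Mb
Total: 142138.6 Mb = 17767.3 MB.
At 500 Mbps: 142138.6 / 500 = 284 s ≈ 4.74 minutes.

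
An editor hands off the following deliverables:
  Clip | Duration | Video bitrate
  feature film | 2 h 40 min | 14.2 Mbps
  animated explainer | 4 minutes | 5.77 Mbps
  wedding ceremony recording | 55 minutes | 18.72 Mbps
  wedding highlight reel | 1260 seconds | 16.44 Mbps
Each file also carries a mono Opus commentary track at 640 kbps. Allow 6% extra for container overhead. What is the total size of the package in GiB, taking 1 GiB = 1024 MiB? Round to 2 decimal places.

Audio: 640 kbps = 0.640 Mbps.
feature film: 14.840 Mbps × 9600 s × 1.06 = 151011.8 Mb
animated explainer: 6.410 Mbps × 240 s × 1.06 = 1630.7 Mb
wedding ceremony recording: 19.360 Mbps × 3300 s × 1.06 = 67721.3 Mb
wedding highlight reel: 17.080 Mbps × 1260 s × 1.06 = 22812.0 Mb
Total: 243175.9 Mb = 30397.0 MB.
= 28.31 GiB.

28.31 GiB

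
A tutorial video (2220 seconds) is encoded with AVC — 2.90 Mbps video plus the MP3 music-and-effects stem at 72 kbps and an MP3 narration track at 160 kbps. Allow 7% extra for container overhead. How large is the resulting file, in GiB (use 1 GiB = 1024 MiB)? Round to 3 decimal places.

Audio total: 72 + 160 = 232 kbps = 0.232 Mbps.
Total bitrate: 2.90 + 0.232 = 3.132 Mbps.
Stream data: 3.132 Mbps × 2220 s = 6953.0 Mb.
With 7% container overhead: ×1.07.
7,440 Mb = 929,969,100 bytes ÷ 1,073,741,824 = 0.8661 GiB.

0.866 GiB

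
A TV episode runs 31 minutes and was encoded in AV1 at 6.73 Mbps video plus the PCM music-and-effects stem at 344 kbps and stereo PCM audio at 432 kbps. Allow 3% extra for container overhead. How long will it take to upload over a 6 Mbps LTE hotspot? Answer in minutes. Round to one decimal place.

39.9 minutes

31 min = 1860 s
Audio total: 344 + 432 = 776 kbps = 0.776 Mbps.
Total bitrate: 7.506 Mbps.
File: 7.506 Mbps × 1860 s = 13961.2 Mb.
With 3% container overhead: ×1.03. → 14380.0 Mb.
At 6 Mbps: 14380.0 / 6 = 2396.7 s ≈ 39.9 minutes.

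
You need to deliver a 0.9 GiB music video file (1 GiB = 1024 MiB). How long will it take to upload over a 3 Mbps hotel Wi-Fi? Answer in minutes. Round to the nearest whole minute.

43 minutes

File: 0.9 GiB = 7730.9 Mb.
At 3 Mbps: 7730.9 / 3 = 2577.0 s ≈ 42.9 minutes.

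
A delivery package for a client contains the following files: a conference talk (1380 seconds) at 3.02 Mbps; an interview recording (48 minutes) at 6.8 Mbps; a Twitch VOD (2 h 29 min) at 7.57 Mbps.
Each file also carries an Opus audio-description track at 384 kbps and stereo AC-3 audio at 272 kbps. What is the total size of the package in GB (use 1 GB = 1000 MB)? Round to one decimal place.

Audio total: 384 + 272 = 656 kbps = 0.656 Mbps.
conference talk: 3.676 Mbps × 1380 s = 5072.9 Mb
interview recording: 7.456 Mbps × 2880 s = 21473.3 Mb
Twitch VOD: 8.226 Mbps × 8940 s = 73540.4 Mb
Total: 100086.6 Mb = 12510.8 MB.
= 12.51 GB.

12.5 GB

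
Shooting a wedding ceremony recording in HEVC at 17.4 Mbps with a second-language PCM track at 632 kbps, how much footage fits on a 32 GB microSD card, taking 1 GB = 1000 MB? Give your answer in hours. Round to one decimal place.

Audio: 632 kbps = 0.632 Mbps.
Total bitrate: 17.4 + 0.632 = 18.032 Mbps.
Capacity: 32 GB = 256,000 Mb.
Recording time: 256,000 / 18.032 = 14,197 s ≈ 3.94 hours.

3.9 hours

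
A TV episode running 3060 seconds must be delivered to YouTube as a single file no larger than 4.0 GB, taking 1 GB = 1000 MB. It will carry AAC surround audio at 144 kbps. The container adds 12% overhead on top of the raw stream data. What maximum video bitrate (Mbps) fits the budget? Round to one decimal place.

9.2 Mbps

Budget: 4.0 GB = 32000.0 Mb.
Stream payload after overhead: 32000.0 / 1.12 = 28571.4 Mb.
Total bitrate budget: 28571.4 Mb / 3060 s = 9.337 Mbps.
Audio: 144 kbps = 0.144 Mbps.
Video: 9.337 − 0.144 = 9.193 Mbps.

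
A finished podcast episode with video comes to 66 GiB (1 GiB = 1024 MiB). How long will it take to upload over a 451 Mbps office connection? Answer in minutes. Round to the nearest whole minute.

21 minutes

File: 66 GiB = 566935.7 Mb.
At 451 Mbps: 566935.7 / 451 = 1257.1 s ≈ 21 minutes.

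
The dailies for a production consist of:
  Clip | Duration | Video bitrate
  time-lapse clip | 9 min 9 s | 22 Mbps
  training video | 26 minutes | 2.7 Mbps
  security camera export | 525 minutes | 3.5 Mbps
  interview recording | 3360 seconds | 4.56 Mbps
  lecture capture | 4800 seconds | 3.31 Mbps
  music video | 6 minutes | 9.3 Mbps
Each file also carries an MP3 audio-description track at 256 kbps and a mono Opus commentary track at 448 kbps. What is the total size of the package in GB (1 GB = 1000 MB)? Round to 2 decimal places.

23.84 GB

Audio total: 256 + 448 = 704 kbps = 0.704 Mbps.
time-lapse clip: 22.704 Mbps × 549 s = 12464.5 Mb
training video: 3.404 Mbps × 1560 s = 5310.2 Mb
security camera export: 4.204 Mbps × 31500 s = 132426.0 Mb
interview recording: 5.264 Mbps × 3360 s = 17687.0 Mb
lecture capture: 4.014 Mbps × 4800 s = 19267.2 Mb
music video: 10.004 Mbps × 360 s = 3601.4 Mb
Total: 190756.4 Mb = 23844.6 MB.
= 23.84 GB.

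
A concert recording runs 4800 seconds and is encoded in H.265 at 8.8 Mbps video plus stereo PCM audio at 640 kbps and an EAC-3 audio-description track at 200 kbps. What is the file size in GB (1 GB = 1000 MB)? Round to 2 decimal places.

5.78 GB

Audio total: 640 + 200 = 840 kbps = 0.840 Mbps.
Total bitrate: 8.8 + 0.840 = 9.640 Mbps.
Stream data: 9.640 Mbps × 4800 s = 46272.0 Mb.
46,272 Mb ÷ 8 = 5,784 MB → 5.784 GB.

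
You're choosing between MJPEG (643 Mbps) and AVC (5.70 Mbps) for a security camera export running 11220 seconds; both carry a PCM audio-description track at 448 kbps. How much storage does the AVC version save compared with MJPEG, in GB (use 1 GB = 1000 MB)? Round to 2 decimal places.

Audio: 448 kbps = 0.448 Mbps.
MJPEG: 643.448 Mbps × 11220 s = 7219486.6 Mb = 902.436 GB.
AVC: 6.148 Mbps × 11220 s = 68980.6 Mb = 8.623 GB.
Saving: 902.436 − 8.623 = 893.813 GB.

893.81 GB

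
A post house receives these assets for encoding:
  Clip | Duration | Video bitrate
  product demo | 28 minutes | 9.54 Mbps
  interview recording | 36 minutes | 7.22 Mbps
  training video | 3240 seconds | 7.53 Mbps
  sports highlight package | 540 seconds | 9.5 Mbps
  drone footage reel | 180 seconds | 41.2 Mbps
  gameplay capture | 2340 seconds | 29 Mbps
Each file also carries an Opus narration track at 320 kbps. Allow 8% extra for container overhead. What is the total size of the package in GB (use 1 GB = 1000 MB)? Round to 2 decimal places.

18.86 GB

Audio: 320 kbps = 0.320 Mbps.
product demo: 9.860 Mbps × 1680 s × 1.08 = 17890.0 Mb
interview recording: 7.540 Mbps × 2160 s × 1.08 = 17589.3 Mb
training video: 7.850 Mbps × 3240 s × 1.08 = 27468.7 Mb
sports highlight package: 9.820 Mbps × 540 s × 1.08 = 5727.0 Mb
drone footage reel: 41.520 Mbps × 180 s × 1.08 = 8071.5 Mb
gameplay capture: 29.320 Mbps × 2340 s × 1.08 = 74097.5 Mb
Total: 150844.0 Mb = 18855.5 MB.
= 18.86 GB.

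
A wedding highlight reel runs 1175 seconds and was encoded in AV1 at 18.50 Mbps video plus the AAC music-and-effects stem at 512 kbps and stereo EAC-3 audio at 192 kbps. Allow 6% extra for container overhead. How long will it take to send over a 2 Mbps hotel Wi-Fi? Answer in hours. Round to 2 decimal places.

3.32 hours

Audio total: 512 + 192 = 704 kbps = 0.704 Mbps.
Total bitrate: 19.204 Mbps.
File: 19.204 Mbps × 1175 s = 22564.7 Mb.
With 6% container overhead: ×1.06. → 23918.6 Mb.
At 2 Mbps: 23918.6 / 2 = 11959.3 s ≈ 3.32 hours.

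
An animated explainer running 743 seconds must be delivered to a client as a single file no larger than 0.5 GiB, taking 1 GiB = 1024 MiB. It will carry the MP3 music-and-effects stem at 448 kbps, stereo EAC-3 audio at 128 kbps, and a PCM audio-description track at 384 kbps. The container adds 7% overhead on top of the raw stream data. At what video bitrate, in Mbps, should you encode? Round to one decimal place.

Budget: 0.5 GiB = 4295.0 Mb.
Stream payload after overhead: 4295.0 / 1.07 = 4014.0 Mb.
Total bitrate budget: 4014.0 Mb / 743 s = 5.402 Mbps.
Audio total: 448 + 128 + 384 = 960 kbps = 0.960 Mbps.
Video: 5.402 − 0.960 = 4.442 Mbps.

4.4 Mbps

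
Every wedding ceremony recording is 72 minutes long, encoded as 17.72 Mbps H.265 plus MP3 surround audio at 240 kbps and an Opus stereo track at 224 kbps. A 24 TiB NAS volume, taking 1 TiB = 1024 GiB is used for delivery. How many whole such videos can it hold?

2687

72 min = 4320 s
Audio total: 240 + 224 = 464 kbps = 0.464 Mbps.
Total bitrate: 18.184 Mbps.
Per item: 18.184 Mbps × 4320 s = 78,555 Mb = 9,819 MB.
Capacity: 24 TiB = 211,106,233 Mb; 2687.37 items → 2687 complete.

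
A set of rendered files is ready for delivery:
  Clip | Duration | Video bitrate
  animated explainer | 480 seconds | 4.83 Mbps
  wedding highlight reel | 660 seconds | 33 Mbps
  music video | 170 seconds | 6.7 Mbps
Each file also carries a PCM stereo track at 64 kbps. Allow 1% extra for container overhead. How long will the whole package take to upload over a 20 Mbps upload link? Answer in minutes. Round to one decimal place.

Audio: 64 kbps = 0.064 Mbps.
animated explainer: 4.894 Mbps × 480 s × 1.01 = 2372.6 Mb
wedding highlight reel: 33.064 Mbps × 660 s × 1.01 = 22040.5 Mb
music video: 6.764 Mbps × 170 s × 1.01 = 1161.4 Mb
Total: 25574.5 Mb = 3196.8 MB.
At 20 Mbps: 25574.5 / 20 = 1279 s ≈ 21.3 minutes.

21.3 minutes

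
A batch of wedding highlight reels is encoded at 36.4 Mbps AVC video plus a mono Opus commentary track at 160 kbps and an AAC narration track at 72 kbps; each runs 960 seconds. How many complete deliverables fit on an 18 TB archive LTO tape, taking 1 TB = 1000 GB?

Audio total: 160 + 72 = 232 kbps = 0.232 Mbps.
Total bitrate: 36.632 Mbps.
Per item: 36.632 Mbps × 960 s = 35,167 Mb = 4,396 MB.
Capacity: 18 TB = 144,000,000 Mb; 4094.78 items → 4094 complete.

4094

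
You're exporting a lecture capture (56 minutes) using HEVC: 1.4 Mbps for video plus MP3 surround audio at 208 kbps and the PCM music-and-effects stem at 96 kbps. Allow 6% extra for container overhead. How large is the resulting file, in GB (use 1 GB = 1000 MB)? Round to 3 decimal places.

56 min = 3360 s
Audio total: 208 + 96 = 304 kbps = 0.304 Mbps.
Total bitrate: 1.4 + 0.304 = 1.704 Mbps.
Stream data: 1.704 Mbps × 3360 s = 5725.4 Mb.
With 6% container overhead: ×1.06.
6,069 Mb ÷ 8 = 758.6 MB → 0.7586 GB.

0.759 GB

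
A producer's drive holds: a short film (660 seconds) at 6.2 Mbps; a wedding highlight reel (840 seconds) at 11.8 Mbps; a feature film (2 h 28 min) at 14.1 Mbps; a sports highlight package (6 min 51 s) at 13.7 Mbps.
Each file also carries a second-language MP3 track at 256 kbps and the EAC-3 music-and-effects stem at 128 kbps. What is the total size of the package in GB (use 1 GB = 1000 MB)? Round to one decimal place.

Audio total: 256 + 128 = 384 kbps = 0.384 Mbps.
short film: 6.584 Mbps × 660 s = 4345.4 Mb
wedding highlight reel: 12.184 Mbps × 840 s = 10234.6 Mb
feature film: 14.484 Mbps × 8880 s = 128617.9 Mb
sports highlight package: 14.084 Mbps × 411 s = 5788.5 Mb
Total: 148986.4 Mb = 18623.3 MB.
= 18.62 GB.

18.6 GB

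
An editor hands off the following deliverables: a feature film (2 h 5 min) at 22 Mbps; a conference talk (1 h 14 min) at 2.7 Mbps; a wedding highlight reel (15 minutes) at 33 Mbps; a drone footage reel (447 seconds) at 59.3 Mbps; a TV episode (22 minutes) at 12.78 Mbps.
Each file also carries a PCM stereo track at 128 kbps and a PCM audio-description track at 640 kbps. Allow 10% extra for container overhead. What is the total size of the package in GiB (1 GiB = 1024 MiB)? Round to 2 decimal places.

Audio total: 128 + 640 = 768 kbps = 0.768 Mbps.
feature film: 22.768 Mbps × 7500 s × 1.10 = 187836.0 Mb
conference talk: 3.468 Mbps × 4440 s × 1.10 = 16937.7 Mb
wedding highlight reel: 33.768 Mbps × 900 s × 1.10 = 33430.3 Mb
drone footage reel: 60.068 Mbps × 447 s × 1.10 = 29535.4 Mb
TV episode: 13.548 Mbps × 1320 s × 1.10 = 19671.7 Mb
Total: 287411.2 Mb = 35926.4 MB.
= 33.46 GiB.

33.46 GiB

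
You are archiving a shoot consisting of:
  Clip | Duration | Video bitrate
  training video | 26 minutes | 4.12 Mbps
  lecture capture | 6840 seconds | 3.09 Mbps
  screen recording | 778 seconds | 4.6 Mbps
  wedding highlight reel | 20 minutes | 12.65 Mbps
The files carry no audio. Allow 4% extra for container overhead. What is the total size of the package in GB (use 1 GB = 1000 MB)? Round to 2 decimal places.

6.02 GB

training video: 4.120 Mbps × 1560 s × 1.04 = 6684.3 Mb
lecture capture: 3.090 Mbps × 6840 s × 1.04 = 21981.0 Mb
screen recording: 4.600 Mbps × 778 s × 1.04 = 3722.0 Mb
wedding highlight reel: 12.650 Mbps × 1200 s × 1.04 = 15787.2 Mb
Total: 48174.5 Mb = 6021.8 MB.
= 6.022 GB.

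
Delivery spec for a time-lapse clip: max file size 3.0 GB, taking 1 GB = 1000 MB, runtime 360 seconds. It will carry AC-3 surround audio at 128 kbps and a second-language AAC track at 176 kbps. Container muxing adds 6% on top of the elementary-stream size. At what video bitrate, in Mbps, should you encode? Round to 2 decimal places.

62.59 Mbps

Budget: 3.0 GB = 24000.0 Mb.
Stream payload after overhead: 24000.0 / 1.06 = 22641.5 Mb.
Total bitrate budget: 22641.5 Mb / 360 s = 62.893 Mbps.
Audio total: 128 + 176 = 304 kbps = 0.304 Mbps.
Video: 62.893 − 0.304 = 62.589 Mbps.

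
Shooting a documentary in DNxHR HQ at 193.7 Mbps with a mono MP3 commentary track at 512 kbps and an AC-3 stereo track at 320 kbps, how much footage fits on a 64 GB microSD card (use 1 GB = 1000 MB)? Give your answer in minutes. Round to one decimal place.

Audio total: 512 + 320 = 832 kbps = 0.832 Mbps.
Total bitrate: 193.7 + 0.832 = 194.532 Mbps.
Capacity: 64 GB = 512,000 Mb.
Recording time: 512,000 / 194.532 = 2,632 s ≈ 43.9 minutes.

43.9 minutes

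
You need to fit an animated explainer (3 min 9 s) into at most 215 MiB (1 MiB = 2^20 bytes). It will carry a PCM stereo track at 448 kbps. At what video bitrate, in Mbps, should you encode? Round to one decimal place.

Budget: 215 MiB = 1803.6 Mb.
3 min 9 s = 189 s
Total bitrate budget: 1803.6 Mb / 189 s = 9.543 Mbps.
Audio: 448 kbps = 0.448 Mbps.
Video: 9.543 − 0.448 = 9.095 Mbps.

9.1 Mbps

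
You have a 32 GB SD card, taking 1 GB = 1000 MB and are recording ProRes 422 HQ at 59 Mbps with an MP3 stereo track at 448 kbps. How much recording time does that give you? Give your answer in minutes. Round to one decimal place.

Audio: 448 kbps = 0.448 Mbps.
Total bitrate: 59 + 0.448 = 59.448 Mbps.
Capacity: 32 GB = 256,000 Mb.
Recording time: 256,000 / 59.448 = 4,306 s ≈ 71.8 minutes.

71.8 minutes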